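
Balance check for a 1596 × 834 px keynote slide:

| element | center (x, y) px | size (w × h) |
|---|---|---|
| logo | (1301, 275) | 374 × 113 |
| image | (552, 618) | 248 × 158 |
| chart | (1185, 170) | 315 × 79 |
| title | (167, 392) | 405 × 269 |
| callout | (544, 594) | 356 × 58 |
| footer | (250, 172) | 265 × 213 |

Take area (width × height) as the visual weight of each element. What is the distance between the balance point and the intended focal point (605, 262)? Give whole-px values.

≈ 134 px

Areas → weights: logo 374·113 = 42262, image 248·158 = 39184, chart 315·79 = 24885, title 405·269 = 108945, callout 356·58 = 20648, footer 265·213 = 56445; Σw = 292369.
Σw·x = 149638732; x̄ = 149638732/292369 ≈ 511.81.
Σw·y = 104748104; ȳ = 104748104/292369 ≈ 358.27.
Offset from (605, 262): Δx ≈ -93.19, Δy ≈ 96.27; distance = √(Δx² + Δy²) ≈ 133.99.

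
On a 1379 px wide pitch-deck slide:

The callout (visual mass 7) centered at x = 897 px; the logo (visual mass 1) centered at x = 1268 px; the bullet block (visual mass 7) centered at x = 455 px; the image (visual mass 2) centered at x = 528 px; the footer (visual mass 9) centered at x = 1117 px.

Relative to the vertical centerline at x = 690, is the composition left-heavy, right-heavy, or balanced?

right-heavy

Total weight = 7 + 1 + 7 + 2 + 9 = 26.
x: (7·897 + 1·1268 + 7·455 + 2·528 + 9·1117) / 26 = 21841 / 26 ≈ 840.04
Since 840.0 is right of 690, the composition reads right-heavy.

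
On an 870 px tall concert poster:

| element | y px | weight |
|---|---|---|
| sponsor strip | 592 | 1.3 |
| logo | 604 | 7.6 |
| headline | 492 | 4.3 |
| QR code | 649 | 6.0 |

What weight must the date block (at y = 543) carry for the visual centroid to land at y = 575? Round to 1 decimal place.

Existing Σw = 19.2 (1.3 + 7.6 + 4.3 + 6.0); existing moment 1.3·592 + 7.6·604 + 4.3·492 + 6.0·649 = 11369.6.
For the centroid to hit 575: (11369.6 + w·543) / (19.2 + w) = 575.
Rearranging, w·(543 − 575) = 575·19.2 − 11369.6 = -329.6, so w ≈ -329.6/-32 = 10.30.

w ≈ 10.3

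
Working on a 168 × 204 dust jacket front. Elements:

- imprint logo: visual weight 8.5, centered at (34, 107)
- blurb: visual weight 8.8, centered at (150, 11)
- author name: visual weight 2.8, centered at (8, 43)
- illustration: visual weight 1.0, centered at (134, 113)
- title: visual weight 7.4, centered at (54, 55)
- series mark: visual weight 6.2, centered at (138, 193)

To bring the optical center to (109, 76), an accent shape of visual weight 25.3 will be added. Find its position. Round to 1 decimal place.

(139.1, 67.9)

After adding the accent shape, total weight = 8.5 + 8.8 + 2.8 + 1.0 + 7.4 + 6.2 + 25.3 = 60.0.
Along x: (3020.6 + 25.3·x) / 60.0 = 109 (existing moment 8.5·34 + 8.8·150 + 2.8·8 + 1.0·134 + 7.4·54 + 6.2·138 = 3020.6) ⇒ x = (6540.0 − 3020.6) / 25.3 ≈ 139.11.
Along y: (2843.3 + 25.3·y) / 60.0 = 76 (existing moment 8.5·107 + 8.8·11 + 2.8·43 + 1.0·113 + 7.4·55 + 6.2·193 = 2843.3) ⇒ y = (4560.0 − 2843.3) / 25.3 ≈ 67.85.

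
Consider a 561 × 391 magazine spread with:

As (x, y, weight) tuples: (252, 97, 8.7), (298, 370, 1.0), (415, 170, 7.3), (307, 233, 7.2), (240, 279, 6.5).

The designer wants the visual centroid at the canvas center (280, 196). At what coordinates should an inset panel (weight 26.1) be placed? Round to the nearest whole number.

(253, 199)

New total weight: (8.7 + 1.0 + 7.3 + 7.2 + 6.5) + 26.1 = 56.8.
Along x: (9290.3 + 26.1·x) / 56.8 = 280 (existing moment 8.7·252 + 1.0·298 + 7.3·415 + 7.2·307 + 6.5·240 = 9290.3) ⇒ x = (15904.0 − 9290.3) / 26.1 ≈ 253.40.
Along y: (5946.0 + 26.1·y) / 56.8 = 196 (existing moment 8.7·97 + 1.0·370 + 7.3·170 + 7.2·233 + 6.5·279 = 5946.0) ⇒ y = (11132.8 − 5946.0) / 26.1 ≈ 198.73.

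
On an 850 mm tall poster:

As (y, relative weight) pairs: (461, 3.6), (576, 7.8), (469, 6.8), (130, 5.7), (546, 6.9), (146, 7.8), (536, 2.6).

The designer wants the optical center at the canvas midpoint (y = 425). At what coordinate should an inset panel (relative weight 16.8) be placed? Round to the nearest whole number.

y ≈ 492

After adding the inset panel, total weight = 3.6 + 7.8 + 6.8 + 5.7 + 6.9 + 7.8 + 2.6 + 16.8 = 58.0.
Along y: (16382.4 + 16.8·y) / 58.0 = 425 (existing moment 3.6·461 + 7.8·576 + 6.8·469 + 5.7·130 + 6.9·546 + 7.8·146 + 2.6·536 = 16382.4) ⇒ y = (24650.0 − 16382.4) / 16.8 ≈ 492.12.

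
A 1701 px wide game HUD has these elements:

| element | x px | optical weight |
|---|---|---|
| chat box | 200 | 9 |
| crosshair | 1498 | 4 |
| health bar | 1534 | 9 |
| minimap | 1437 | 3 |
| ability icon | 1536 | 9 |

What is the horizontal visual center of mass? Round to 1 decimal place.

Total weight = 9 + 4 + 9 + 3 + 9 = 34.
Σw·x = 9·200 + 4·1498 + 9·1534 + 3·1437 + 9·1536 = 39733, so x̄ = 39733/34 ≈ 1168.62.

x ≈ 1168.6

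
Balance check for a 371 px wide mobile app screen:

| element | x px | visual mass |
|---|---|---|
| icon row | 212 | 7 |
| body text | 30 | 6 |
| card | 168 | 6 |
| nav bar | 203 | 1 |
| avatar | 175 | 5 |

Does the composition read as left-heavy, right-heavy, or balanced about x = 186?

Weights sum to 7 + 6 + 6 + 1 + 5 = 25.
Σw·x = 7·212 + 6·30 + 6·168 + 1·203 + 5·175 = 3750, so x̄ = 3750/25 ≈ 150.00.
150.0 lies left of the midline 186, so the layout is left-heavy.

left-heavy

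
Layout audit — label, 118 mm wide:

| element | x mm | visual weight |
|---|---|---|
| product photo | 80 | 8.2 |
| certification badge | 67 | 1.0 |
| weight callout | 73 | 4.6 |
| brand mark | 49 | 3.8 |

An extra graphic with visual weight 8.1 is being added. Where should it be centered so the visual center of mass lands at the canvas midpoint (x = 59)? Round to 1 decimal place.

x ≈ 33.5

After adding the extra graphic, total weight = 8.2 + 1.0 + 4.6 + 3.8 + 8.1 = 25.7.
Along x: (1245.0 + 8.1·x) / 25.7 = 59 (existing moment 8.2·80 + 1.0·67 + 4.6·73 + 3.8·49 = 1245.0) ⇒ x = (1516.3 − 1245.0) / 8.1 ≈ 33.49.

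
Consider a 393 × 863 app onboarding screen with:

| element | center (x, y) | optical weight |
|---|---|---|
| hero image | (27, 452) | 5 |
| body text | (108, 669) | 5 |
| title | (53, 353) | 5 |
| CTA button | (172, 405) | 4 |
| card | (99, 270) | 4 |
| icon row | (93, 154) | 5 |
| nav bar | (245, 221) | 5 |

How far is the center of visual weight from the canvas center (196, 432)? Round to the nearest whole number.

≈ 109

Weights sum to 5 + 5 + 5 + 4 + 4 + 5 + 5 = 33.
Σw·x = 3714; x̄ = 3714/33 ≈ 112.55.
Σw·y = 11945; ȳ = 11945/33 ≈ 361.97.
From (196, 432): dx = -83.45, dy = -70.03, so the distance is √(dx²+dy²) ≈ 108.94.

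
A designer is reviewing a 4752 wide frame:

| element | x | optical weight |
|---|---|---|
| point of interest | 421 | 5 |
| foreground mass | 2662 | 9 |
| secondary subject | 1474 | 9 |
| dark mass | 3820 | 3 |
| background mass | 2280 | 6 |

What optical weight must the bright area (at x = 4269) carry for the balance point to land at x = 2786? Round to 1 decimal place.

Fixed elements: Σw = 5 + 9 + 9 + 3 + 6 = 32, Σw·x = 5·421 + 9·2662 + 9·1474 + 3·3820 + 6·2280 = 64469.
Balance at x = 2786 requires (64469 + w·4269) / (32 + w) = 2786.
Solving: w = (2786·32 − 64469) / (4269 − 2786) = 24683 / 1483 ≈ 16.64.

w ≈ 16.6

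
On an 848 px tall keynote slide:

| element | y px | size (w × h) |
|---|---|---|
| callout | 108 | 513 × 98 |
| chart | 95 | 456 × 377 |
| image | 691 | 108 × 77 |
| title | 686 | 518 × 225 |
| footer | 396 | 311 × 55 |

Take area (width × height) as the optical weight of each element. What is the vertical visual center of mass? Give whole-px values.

Areas: callout 513·98 = 50274, chart 456·377 = 171912, image 108·77 = 8316, title 518·225 = 116550, footer 311·55 = 17105. Total weight = 364157.
y-moment: 50274·108 + 171912·95 + 8316·691 + 116550·686 + 17105·396 = 114234468; centroid 114234468/364157 ≈ 313.70.

y ≈ 314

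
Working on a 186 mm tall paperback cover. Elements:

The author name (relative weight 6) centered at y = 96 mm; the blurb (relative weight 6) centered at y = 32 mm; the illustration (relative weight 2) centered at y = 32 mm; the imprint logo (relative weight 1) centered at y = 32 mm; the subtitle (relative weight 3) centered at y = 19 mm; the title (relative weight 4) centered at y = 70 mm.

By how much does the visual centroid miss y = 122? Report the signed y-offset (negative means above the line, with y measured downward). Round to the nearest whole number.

Total weight = 6 + 6 + 2 + 1 + 3 + 4 = 22.
Σw·y = 6·96 + 6·32 + 2·32 + 1·32 + 3·19 + 4·70 = 1201, so ȳ = 1201/22 ≈ 54.59.
Against y = 122, that's 54.59 − 122 = -67.41.

≈ -67 mm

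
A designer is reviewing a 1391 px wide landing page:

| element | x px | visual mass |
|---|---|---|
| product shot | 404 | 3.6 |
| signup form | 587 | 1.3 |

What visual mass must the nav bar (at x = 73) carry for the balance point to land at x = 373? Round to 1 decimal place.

Known weights sum to 3.6 + 1.3 = 4.9; their moment is 3.6·404 + 1.3·587 = 2217.5.
Balance at x = 373 requires (2217.5 + w·73) / (4.9 + w) = 373.
Rearranging, w·(73 − 373) = 373·4.9 − 2217.5 = -389.8, so w ≈ -389.8/-300 = 1.30.

w ≈ 1.3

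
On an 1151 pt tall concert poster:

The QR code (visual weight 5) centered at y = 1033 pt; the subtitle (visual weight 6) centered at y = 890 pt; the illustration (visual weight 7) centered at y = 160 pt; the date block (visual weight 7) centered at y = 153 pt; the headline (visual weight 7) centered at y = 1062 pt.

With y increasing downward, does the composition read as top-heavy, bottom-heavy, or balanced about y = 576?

Total weight = 5 + 6 + 7 + 7 + 7 = 32.
y: (5·1033 + 6·890 + 7·160 + 7·153 + 7·1062) / 32 = 20130 / 32 ≈ 629.06
629.1 lies below (larger y than) the midline 576, so the layout is bottom-heavy.

bottom-heavy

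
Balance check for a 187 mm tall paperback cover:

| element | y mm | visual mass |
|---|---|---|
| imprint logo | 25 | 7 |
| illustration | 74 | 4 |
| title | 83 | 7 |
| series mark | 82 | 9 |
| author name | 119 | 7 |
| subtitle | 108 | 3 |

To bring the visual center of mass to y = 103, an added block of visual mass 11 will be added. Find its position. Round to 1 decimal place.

New total weight: (7 + 4 + 7 + 9 + 7 + 3) + 11 = 48.
Along y: (2947 + 11·y) / 48 = 103 (existing moment 7·25 + 4·74 + 7·83 + 9·82 + 7·119 + 3·108 = 2947) ⇒ y = (4944 − 2947) / 11 ≈ 181.55.

y ≈ 181.5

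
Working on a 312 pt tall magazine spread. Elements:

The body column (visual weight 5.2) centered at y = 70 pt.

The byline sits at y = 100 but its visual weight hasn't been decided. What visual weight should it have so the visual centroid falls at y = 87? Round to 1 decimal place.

w ≈ 6.8

Known: weight 5.2 with moment 5.2·70 = 364.0.
Set Σw·y/Σw = 87: (364.0 + 100w) = 87·(5.2 + w).
Rearranging, w·(100 − 87) = 87·5.2 − 364.0 = 88.4, so w ≈ 88.4/13 = 6.80.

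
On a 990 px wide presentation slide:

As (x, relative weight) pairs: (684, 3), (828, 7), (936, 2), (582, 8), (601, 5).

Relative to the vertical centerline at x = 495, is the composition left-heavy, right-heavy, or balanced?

Weights sum to 3 + 7 + 2 + 8 + 5 = 25.
x: (3·684 + 7·828 + 2·936 + 8·582 + 5·601) / 25 = 17381 / 25 ≈ 695.24
Since 695.2 is right of 495, the composition reads right-heavy.

right-heavy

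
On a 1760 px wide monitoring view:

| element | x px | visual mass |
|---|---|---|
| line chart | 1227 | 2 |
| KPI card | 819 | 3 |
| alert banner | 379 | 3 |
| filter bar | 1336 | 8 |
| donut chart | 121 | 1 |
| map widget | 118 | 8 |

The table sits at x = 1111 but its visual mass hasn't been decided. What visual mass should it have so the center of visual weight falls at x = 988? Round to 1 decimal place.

w ≈ 56.1

Fixed elements: Σw = 2 + 3 + 3 + 8 + 1 + 8 = 25, Σw·x = 2·1227 + 3·819 + 3·379 + 8·1336 + 1·121 + 8·118 = 17801.
Balance at x = 988 requires (17801 + w·1111) / (25 + w) = 988.
Solving: w = (988·25 − 17801) / (1111 − 988) = 6899 / 123 ≈ 56.09.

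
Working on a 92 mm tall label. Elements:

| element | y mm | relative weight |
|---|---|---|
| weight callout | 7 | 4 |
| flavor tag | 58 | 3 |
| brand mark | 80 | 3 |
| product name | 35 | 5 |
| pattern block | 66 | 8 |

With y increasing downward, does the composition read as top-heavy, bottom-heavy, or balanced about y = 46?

bottom-heavy

Σw = 4 + 3 + 3 + 5 + 8 = 23.
Σw·y = 4·7 + 3·58 + 3·80 + 5·35 + 8·66 = 1145, so ȳ = 1145/23 ≈ 49.78.
49.8 vs midline 46 → bottom-heavy.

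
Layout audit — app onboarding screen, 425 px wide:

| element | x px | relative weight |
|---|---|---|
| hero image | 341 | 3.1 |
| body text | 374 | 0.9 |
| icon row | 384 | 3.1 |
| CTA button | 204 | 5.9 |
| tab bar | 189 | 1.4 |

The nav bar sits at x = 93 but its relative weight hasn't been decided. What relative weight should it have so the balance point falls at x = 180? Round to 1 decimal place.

w ≈ 16.8

Fixed elements: Σw = 3.1 + 0.9 + 3.1 + 5.9 + 1.4 = 14.4, Σw·x = 3.1·341 + 0.9·374 + 3.1·384 + 5.9·204 + 1.4·189 = 4052.3.
Balance at x = 180 requires (4052.3 + w·93) / (14.4 + w) = 180.
So w = (180·14.4 − 4052.3)/(93 − 180) = -1460.3/-87 ≈ 16.79.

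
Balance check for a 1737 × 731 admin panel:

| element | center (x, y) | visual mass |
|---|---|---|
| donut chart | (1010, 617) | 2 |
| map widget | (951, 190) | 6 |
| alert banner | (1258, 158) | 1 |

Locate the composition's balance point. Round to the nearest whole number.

(998, 281)

Σw = 2 + 6 + 1 = 9.
x: (2·1010 + 6·951 + 1·1258) / 9 = 8984 / 9 ≈ 998.22
y: (2·617 + 6·190 + 1·158) / 9 = 2532 / 9 ≈ 281.33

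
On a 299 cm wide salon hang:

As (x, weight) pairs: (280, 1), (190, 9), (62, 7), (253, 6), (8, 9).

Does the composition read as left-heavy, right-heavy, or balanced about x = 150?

left-heavy

Weights sum to 1 + 9 + 7 + 6 + 9 = 32.
x: (1·280 + 9·190 + 7·62 + 6·253 + 9·8) / 32 = 4014 / 32 ≈ 125.44
125.4 lies left of the midline 150, so the layout is left-heavy.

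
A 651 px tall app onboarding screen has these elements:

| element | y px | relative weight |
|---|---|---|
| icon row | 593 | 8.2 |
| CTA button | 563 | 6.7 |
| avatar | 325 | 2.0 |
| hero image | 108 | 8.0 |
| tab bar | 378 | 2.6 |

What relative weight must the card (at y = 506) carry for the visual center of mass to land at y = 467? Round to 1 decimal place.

w ≈ 43.9

Fixed elements: Σw = 8.2 + 6.7 + 2.0 + 8.0 + 2.6 = 27.5, Σw·y = 8.2·593 + 6.7·563 + 2.0·325 + 8.0·108 + 2.6·378 = 11131.5.
Balance at y = 467 requires (11131.5 + w·506) / (27.5 + w) = 467.
Solving: w = (467·27.5 − 11131.5) / (506 − 467) = 1711.0 / 39 ≈ 43.87.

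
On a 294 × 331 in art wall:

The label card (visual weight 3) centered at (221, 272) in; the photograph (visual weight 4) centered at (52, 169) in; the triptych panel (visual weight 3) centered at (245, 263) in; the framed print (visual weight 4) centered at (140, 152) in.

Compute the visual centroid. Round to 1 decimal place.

(154.7, 206.4)

Total weight = 3 + 4 + 3 + 4 = 14.
x: (3·221 + 4·52 + 3·245 + 4·140) / 14 = 2166 / 14 ≈ 154.71
y: (3·272 + 4·169 + 3·263 + 4·152) / 14 = 2889 / 14 ≈ 206.36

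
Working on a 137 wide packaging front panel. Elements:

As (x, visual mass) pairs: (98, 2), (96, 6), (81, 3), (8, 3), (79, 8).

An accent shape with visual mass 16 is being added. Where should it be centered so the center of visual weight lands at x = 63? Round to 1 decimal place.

After adding the accent shape, total weight = 2 + 6 + 3 + 3 + 8 + 16 = 38.
x: target moment 38×63 = 2394; current 2·98 + 6·96 + 3·81 + 3·8 + 8·79 = 1671; the accent shape supplies 723, so x = 723/16 ≈ 45.19.

x ≈ 45.2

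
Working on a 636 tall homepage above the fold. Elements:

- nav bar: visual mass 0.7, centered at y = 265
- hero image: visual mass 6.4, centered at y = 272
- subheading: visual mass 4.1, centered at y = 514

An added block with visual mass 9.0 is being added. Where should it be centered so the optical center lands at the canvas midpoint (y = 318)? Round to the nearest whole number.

After adding the added block, total weight = 0.7 + 6.4 + 4.1 + 9.0 = 20.2.
y: need Σw·y = 20.2·318 = 6423.6. Existing = 0.7·265 + 6.4·272 + 4.1·514 = 4033.7. Remainder 2389.9 / 9.0 ≈ 265.54.

y ≈ 266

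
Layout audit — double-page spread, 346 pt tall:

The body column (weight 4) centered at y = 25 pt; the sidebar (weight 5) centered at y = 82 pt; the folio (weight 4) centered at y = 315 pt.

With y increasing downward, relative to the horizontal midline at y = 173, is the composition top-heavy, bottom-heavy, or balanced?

top-heavy

Σw = 4 + 5 + 4 = 13.
Σw·y = 4·25 + 5·82 + 4·315 = 1770, so ȳ = 1770/13 ≈ 136.15.
Since 136.2 is above (smaller y than) 173, the composition reads top-heavy.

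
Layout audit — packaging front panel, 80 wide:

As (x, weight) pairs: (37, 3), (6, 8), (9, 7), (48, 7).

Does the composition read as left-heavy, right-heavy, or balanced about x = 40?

Total weight = 3 + 8 + 7 + 7 = 25.
Σw·x = 3·37 + 8·6 + 7·9 + 7·48 = 558, so x̄ = 558/25 ≈ 22.32.
Since 22.3 is left of 40, the composition reads left-heavy.

left-heavy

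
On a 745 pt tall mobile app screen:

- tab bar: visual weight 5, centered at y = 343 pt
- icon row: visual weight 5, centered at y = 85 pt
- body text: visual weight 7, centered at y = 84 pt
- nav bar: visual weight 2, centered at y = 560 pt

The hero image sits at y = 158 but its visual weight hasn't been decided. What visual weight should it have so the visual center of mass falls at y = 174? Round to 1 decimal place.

w ≈ 33.9

Known weights sum to 5 + 5 + 7 + 2 = 19; their moment is 5·343 + 5·85 + 7·84 + 2·560 = 3848.
Set Σw·y/Σw = 174: (3848 + 158w) = 174·(19 + w).
Solving: w = (174·19 − 3848) / (158 − 174) = -542 / -16 ≈ 33.87.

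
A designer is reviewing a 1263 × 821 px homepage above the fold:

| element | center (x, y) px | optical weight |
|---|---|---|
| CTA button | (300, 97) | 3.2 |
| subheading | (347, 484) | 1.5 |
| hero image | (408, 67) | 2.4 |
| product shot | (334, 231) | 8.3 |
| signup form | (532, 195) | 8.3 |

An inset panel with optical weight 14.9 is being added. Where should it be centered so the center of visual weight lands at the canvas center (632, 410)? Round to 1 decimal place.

(989.8, 744.5)

New total weight: (3.2 + 1.5 + 2.4 + 8.3 + 8.3) + 14.9 = 38.6.
Along x: (9647.5 + 14.9·x) / 38.6 = 632 (existing moment 3.2·300 + 1.5·347 + 2.4·408 + 8.3·334 + 8.3·532 = 9647.5) ⇒ x = (24395.2 − 9647.5) / 14.9 ≈ 989.78.
Along y: (4733.0 + 14.9·y) / 38.6 = 410 (existing moment 3.2·97 + 1.5·484 + 2.4·67 + 8.3·231 + 8.3·195 = 4733.0) ⇒ y = (15826.0 − 4733.0) / 14.9 ≈ 744.50.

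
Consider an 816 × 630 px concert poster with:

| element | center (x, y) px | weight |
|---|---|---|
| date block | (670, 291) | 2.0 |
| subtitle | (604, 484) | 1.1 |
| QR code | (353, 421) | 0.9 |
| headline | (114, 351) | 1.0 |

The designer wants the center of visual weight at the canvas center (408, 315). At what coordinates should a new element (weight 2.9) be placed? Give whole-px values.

(271, 222)

With the new element, Σw becomes 2.0 + 1.1 + 0.9 + 1.0 + 2.9 = 7.9.
Along x: (2436.1 + 2.9·x) / 7.9 = 408 (existing moment 2.0·670 + 1.1·604 + 0.9·353 + 1.0·114 = 2436.1) ⇒ x = (3223.2 − 2436.1) / 2.9 ≈ 271.41.
Along y: (1844.3 + 2.9·y) / 7.9 = 315 (existing moment 2.0·291 + 1.1·484 + 0.9·421 + 1.0·351 = 1844.3) ⇒ y = (2488.5 − 1844.3) / 2.9 ≈ 222.14.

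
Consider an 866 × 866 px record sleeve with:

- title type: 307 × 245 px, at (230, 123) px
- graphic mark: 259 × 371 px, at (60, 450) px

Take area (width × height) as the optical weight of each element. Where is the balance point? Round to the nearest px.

Areas → weights: title type 307·245 = 75215, graphic mark 259·371 = 96089; Σw = 171304.
Σw·x = 75215·230 + 96089·60 = 23064790, so x̄ = 23064790/171304 ≈ 134.64.
Σw·y = 75215·123 + 96089·450 = 52491495, so ȳ = 52491495/171304 ≈ 306.42.

(135, 306)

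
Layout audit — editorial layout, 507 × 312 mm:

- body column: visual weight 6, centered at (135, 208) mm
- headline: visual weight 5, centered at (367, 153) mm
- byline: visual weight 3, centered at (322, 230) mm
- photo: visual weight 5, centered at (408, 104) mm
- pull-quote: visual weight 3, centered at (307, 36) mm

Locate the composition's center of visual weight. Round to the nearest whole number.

(299, 151)

Weights sum to 6 + 5 + 3 + 5 + 3 = 22.
x: (6·135 + 5·367 + 3·322 + 5·408 + 3·307) / 22 = 6572 / 22 ≈ 298.73
y: (6·208 + 5·153 + 3·230 + 5·104 + 3·36) / 22 = 3331 / 22 ≈ 151.41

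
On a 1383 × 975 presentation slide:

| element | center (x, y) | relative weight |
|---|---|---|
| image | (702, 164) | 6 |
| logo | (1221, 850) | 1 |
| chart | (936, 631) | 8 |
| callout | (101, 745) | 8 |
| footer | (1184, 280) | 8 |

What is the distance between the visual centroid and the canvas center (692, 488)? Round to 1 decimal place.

Σw = 6 + 1 + 8 + 8 + 8 = 31.
Σw·x = 6·702 + 1·1221 + 8·936 + 8·101 + 8·1184 = 23201, so x̄ = 23201/31 ≈ 748.42.
Σw·y = 6·164 + 1·850 + 8·631 + 8·745 + 8·280 = 15082, so ȳ = 15082/31 ≈ 486.52.
Relative to (692, 488): Δ = (56.42, -1.48); |Δ| = √(56.42² + -1.48²) ≈ 56.44.

≈ 56.4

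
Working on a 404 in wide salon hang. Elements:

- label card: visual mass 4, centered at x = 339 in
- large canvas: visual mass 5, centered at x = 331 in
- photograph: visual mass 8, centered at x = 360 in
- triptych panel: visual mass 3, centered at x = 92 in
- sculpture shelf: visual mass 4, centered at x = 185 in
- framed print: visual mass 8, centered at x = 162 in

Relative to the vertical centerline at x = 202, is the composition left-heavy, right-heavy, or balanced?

Total weight = 4 + 5 + 8 + 3 + 4 + 8 = 32.
x: moment 8203 / weight 32 ≈ 256.34
256.3 vs midline 202 → right-heavy.

right-heavy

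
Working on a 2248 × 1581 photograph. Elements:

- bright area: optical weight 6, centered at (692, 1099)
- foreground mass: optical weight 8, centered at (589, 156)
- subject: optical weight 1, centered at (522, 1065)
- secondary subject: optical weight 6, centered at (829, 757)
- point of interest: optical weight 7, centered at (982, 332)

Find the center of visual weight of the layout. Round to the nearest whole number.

(758, 563)

Σw = 6 + 8 + 1 + 6 + 7 = 28.
Σw·x = 6·692 + 8·589 + 1·522 + 6·829 + 7·982 = 21234, so x̄ = 21234/28 ≈ 758.36.
Σw·y = 6·1099 + 8·156 + 1·1065 + 6·757 + 7·332 = 15773, so ȳ = 15773/28 ≈ 563.32.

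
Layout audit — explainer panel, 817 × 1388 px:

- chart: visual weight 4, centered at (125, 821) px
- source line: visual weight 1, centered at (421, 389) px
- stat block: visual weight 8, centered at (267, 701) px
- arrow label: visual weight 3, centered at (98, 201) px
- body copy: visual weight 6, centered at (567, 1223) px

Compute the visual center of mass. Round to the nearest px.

Total weight = 4 + 1 + 8 + 3 + 6 = 22.
x: (4·125 + 1·421 + 8·267 + 3·98 + 6·567) / 22 = 6753 / 22 ≈ 306.95
y: (4·821 + 1·389 + 8·701 + 3·201 + 6·1223) / 22 = 17222 / 22 ≈ 782.82

(307, 783)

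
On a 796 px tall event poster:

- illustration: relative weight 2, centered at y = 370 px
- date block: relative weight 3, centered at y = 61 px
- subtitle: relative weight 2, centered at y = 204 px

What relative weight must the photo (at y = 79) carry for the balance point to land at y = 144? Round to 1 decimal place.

w ≈ 5.0

Fixed elements: Σw = 2 + 3 + 2 = 7, Σw·y = 2·370 + 3·61 + 2·204 = 1331.
For the centroid to hit 144: (1331 + w·79) / (7 + w) = 144.
So w = (144·7 − 1331)/(79 − 144) = -323/-65 ≈ 4.97.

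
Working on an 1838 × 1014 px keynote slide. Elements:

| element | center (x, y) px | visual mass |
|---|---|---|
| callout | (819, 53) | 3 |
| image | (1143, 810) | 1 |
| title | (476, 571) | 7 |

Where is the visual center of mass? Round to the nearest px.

Weights sum to 3 + 1 + 7 = 11.
Σw·x = 3·819 + 1·1143 + 7·476 = 6932, so x̄ = 6932/11 ≈ 630.18.
Σw·y = 3·53 + 1·810 + 7·571 = 4966, so ȳ = 4966/11 ≈ 451.45.

(630, 451)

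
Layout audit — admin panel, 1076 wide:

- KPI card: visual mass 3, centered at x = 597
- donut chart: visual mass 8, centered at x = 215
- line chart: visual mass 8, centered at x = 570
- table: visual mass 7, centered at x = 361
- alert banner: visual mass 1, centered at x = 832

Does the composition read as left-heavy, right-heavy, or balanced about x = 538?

Σw = 3 + 8 + 8 + 7 + 1 = 27.
x-moment: 3·597 + 8·215 + 8·570 + 7·361 + 1·832 = 11430; centroid 11430/27 ≈ 423.33.
423.3 lies left of the midline 538, so the layout is left-heavy.

left-heavy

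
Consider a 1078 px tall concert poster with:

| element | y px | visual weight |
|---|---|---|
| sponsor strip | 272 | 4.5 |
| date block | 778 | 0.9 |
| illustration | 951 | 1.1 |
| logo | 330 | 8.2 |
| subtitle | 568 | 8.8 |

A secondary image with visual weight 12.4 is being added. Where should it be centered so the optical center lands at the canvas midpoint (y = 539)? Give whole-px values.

New total weight: (4.5 + 0.9 + 1.1 + 8.2 + 8.8) + 12.4 = 35.9.
y: need Σw·y = 35.9·539 = 19350.1. Existing = 4.5·272 + 0.9·778 + 1.1·951 + 8.2·330 + 8.8·568 = 10674.7. Remainder 8675.4 / 12.4 ≈ 699.63.

y ≈ 700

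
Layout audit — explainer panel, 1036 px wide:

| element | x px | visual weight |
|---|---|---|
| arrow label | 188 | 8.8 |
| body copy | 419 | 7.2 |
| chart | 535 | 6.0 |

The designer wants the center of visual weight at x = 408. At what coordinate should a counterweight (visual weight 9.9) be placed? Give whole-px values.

x ≈ 519

With the counterweight, Σw becomes 8.8 + 7.2 + 6.0 + 9.9 = 31.9.
x: need Σw·x = 31.9·408 = 13015.2. Existing = 8.8·188 + 7.2·419 + 6.0·535 = 7881.2. Remainder 5134.0 / 9.9 ≈ 518.59.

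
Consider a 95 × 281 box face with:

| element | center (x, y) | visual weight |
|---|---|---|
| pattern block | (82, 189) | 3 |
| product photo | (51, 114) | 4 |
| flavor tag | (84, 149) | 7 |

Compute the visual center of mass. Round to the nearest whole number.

Σw = 3 + 4 + 7 = 14.
x-moment: 3·82 + 4·51 + 7·84 = 1038; centroid 1038/14 ≈ 74.14.
y-moment: 3·189 + 4·114 + 7·149 = 2066; centroid 2066/14 ≈ 147.57.

(74, 148)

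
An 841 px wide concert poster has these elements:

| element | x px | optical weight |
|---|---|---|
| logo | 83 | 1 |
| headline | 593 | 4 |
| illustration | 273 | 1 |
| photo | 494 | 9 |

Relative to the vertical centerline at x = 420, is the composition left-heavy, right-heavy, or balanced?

Total weight = 1 + 4 + 1 + 9 = 15.
x: (1·83 + 4·593 + 1·273 + 9·494) / 15 = 7174 / 15 ≈ 478.27
Since 478.3 is right of 420, the composition reads right-heavy.

right-heavy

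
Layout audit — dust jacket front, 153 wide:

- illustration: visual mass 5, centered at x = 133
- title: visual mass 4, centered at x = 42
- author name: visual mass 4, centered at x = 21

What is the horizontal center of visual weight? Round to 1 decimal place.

Σw = 5 + 4 + 4 = 13.
x: (5·133 + 4·42 + 4·21) / 13 = 917 / 13 ≈ 70.54

x ≈ 70.5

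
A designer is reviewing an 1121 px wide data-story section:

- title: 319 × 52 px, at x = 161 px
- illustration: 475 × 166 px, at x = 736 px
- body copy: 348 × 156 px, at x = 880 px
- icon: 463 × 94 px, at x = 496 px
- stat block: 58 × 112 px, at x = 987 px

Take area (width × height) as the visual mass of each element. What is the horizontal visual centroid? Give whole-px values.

Taking area as weight: title 319·52 = 16588, illustration 475·166 = 78850, body copy 348·156 = 54288, icon 463·94 = 43522, stat block 58·112 = 6496. Sum 199744.
x: (16588·161 + 78850·736 + 54288·880 + 43522·496 + 6496·987) / 199744 = 136476172 / 199744 ≈ 683.26

x ≈ 683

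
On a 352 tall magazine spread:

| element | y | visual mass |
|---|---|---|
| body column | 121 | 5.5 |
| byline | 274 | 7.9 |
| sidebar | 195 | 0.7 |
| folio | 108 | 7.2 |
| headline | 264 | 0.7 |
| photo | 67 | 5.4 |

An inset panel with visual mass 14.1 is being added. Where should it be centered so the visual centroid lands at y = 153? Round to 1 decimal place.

With the inset panel, Σw becomes 5.5 + 7.9 + 0.7 + 7.2 + 0.7 + 5.4 + 14.1 = 41.5.
y: target moment 41.5×153 = 6349.5; current 5.5·121 + 7.9·274 + 0.7·195 + 7.2·108 + 0.7·264 + 5.4·67 = 4290.8; the inset panel supplies 2058.7, so y = 2058.7/14.1 ≈ 146.01.

y ≈ 146.0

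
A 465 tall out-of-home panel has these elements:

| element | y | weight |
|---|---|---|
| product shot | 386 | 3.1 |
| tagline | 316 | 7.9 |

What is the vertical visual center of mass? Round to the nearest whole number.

Σw = 3.1 + 7.9 = 11.0.
Σw·y = 3.1·386 + 7.9·316 = 3693.0, so ȳ = 3693.0/11.0 ≈ 335.73.

y ≈ 336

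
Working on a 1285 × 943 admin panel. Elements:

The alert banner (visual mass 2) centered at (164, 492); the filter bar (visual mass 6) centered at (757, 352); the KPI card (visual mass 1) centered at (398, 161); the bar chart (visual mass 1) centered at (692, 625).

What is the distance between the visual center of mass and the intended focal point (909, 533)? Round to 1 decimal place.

Weights sum to 2 + 6 + 1 + 1 = 10.
x: (2·164 + 6·757 + 1·398 + 1·692) / 10 = 5960 / 10 ≈ 596.00
y: (2·492 + 6·352 + 1·161 + 1·625) / 10 = 3882 / 10 ≈ 388.20
Relative to (909, 533): Δ = (-313.00, -144.80); |Δ| = √(-313.00² + -144.80²) ≈ 344.87.

≈ 344.9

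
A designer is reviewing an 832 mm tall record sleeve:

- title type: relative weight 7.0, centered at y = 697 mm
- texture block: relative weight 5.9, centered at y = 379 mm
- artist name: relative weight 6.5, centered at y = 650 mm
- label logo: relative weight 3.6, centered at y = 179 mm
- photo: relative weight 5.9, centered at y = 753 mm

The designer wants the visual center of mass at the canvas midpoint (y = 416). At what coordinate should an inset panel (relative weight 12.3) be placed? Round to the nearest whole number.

With the inset panel, Σw becomes 7.0 + 5.9 + 6.5 + 3.6 + 5.9 + 12.3 = 41.2.
y: target moment 41.2×416 = 17139.2; current 7.0·697 + 5.9·379 + 6.5·650 + 3.6·179 + 5.9·753 = 16427.2; the inset panel supplies 712.0, so y = 712.0/12.3 ≈ 57.89.

y ≈ 58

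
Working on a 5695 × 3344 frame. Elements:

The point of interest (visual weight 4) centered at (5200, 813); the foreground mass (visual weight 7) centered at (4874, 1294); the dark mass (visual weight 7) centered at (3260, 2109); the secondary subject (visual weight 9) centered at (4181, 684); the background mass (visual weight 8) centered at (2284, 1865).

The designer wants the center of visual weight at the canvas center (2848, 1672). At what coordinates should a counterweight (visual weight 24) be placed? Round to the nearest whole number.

New total weight: (4 + 7 + 7 + 9 + 8) + 24 = 59.
Along x: (133639 + 24·x) / 59 = 2848 (existing moment 4·5200 + 7·4874 + 7·3260 + 9·4181 + 8·2284 = 133639) ⇒ x = (168032 − 133639) / 24 ≈ 1433.04.
Along y: (48149 + 24·y) / 59 = 1672 (existing moment 4·813 + 7·1294 + 7·2109 + 9·684 + 8·1865 = 48149) ⇒ y = (98648 − 48149) / 24 ≈ 2104.12.

(1433, 2104)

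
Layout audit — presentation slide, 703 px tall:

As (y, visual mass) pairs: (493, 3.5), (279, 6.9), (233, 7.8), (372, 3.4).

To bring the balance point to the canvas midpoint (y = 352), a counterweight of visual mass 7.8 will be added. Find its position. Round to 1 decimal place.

After adding the counterweight, total weight = 3.5 + 6.9 + 7.8 + 3.4 + 7.8 = 29.4.
y: need Σw·y = 29.4·352 = 10348.8. Existing = 3.5·493 + 6.9·279 + 7.8·233 + 3.4·372 = 6732.8. Remainder 3616.0 / 7.8 ≈ 463.59.

y ≈ 463.6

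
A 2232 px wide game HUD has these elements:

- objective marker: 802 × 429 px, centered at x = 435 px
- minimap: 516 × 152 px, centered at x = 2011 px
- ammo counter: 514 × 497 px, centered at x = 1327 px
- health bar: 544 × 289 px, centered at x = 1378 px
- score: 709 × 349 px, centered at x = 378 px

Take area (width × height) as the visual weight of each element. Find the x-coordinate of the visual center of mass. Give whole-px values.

Taking area as weight: objective marker 802·429 = 344058, minimap 516·152 = 78432, ammo counter 514·497 = 255458, health bar 544·289 = 157216, score 709·349 = 247441. Sum 1082605.
x: (344058·435 + 78432·2011 + 255458·1327 + 157216·1378 + 247441·378) / 1082605 = 956561094 / 1082605 ≈ 883.57

x ≈ 884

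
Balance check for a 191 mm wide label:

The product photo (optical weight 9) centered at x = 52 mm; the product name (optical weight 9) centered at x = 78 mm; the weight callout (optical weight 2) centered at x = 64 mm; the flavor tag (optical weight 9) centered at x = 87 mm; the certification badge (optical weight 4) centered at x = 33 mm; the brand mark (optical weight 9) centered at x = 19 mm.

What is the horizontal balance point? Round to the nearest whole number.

Σw = 9 + 9 + 2 + 9 + 4 + 9 = 42.
x-moment: 9·52 + 9·78 + 2·64 + 9·87 + 4·33 + 9·19 = 2384; centroid 2384/42 ≈ 56.76.

x ≈ 57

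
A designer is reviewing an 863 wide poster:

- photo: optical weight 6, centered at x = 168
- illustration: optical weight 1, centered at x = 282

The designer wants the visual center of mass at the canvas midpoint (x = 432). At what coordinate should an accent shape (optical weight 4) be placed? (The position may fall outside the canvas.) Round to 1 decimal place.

After adding the accent shape, total weight = 6 + 1 + 4 = 11.
x: need Σw·x = 11·432 = 4752. Existing = 6·168 + 1·282 = 1290. Remainder 3462 / 4 ≈ 865.50.

x ≈ 865.5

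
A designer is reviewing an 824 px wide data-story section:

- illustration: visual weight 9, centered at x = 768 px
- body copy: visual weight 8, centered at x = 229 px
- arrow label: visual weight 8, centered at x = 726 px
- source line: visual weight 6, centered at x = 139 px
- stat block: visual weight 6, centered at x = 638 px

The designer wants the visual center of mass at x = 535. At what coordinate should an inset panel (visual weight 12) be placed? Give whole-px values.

x ≈ 583

New total weight: (9 + 8 + 8 + 6 + 6) + 12 = 49.
x: target moment 49×535 = 26215; current 9·768 + 8·229 + 8·726 + 6·139 + 6·638 = 19214; the inset panel supplies 7001, so x = 7001/12 ≈ 583.42.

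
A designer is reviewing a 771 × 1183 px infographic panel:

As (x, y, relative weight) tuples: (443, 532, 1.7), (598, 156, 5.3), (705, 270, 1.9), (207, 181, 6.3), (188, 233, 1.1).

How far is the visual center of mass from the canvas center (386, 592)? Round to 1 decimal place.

≈ 369.8 px

Weights sum to 1.7 + 5.3 + 1.9 + 6.3 + 1.1 = 16.3.
x: (1.7·443 + 5.3·598 + 1.9·705 + 6.3·207 + 1.1·188) / 16.3 = 6772.9 / 16.3 ≈ 415.52
y: (1.7·532 + 5.3·156 + 1.9·270 + 6.3·181 + 1.1·233) / 16.3 = 3640.8 / 16.3 ≈ 223.36
Relative to (386, 592): Δ = (29.52, -368.64); |Δ| = √(29.52² + -368.64²) ≈ 369.82.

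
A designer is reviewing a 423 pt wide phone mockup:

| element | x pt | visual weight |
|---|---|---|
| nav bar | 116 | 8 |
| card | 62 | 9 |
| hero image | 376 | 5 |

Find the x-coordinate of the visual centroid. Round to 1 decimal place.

x ≈ 153.0

Weights sum to 8 + 9 + 5 = 22.
Σw·x = 8·116 + 9·62 + 5·376 = 3366, so x̄ = 3366/22 ≈ 153.00.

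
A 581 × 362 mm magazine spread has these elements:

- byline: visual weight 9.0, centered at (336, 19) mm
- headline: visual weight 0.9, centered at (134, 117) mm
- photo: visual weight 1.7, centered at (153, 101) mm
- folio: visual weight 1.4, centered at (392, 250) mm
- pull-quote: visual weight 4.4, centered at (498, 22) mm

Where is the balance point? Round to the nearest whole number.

Weights sum to 9.0 + 0.9 + 1.7 + 1.4 + 4.4 = 17.4.
x: (9.0·336 + 0.9·134 + 1.7·153 + 1.4·392 + 4.4·498) / 17.4 = 6144.7 / 17.4 ≈ 353.14
y: (9.0·19 + 0.9·117 + 1.7·101 + 1.4·250 + 4.4·22) / 17.4 = 894.8 / 17.4 ≈ 51.43

(353, 51)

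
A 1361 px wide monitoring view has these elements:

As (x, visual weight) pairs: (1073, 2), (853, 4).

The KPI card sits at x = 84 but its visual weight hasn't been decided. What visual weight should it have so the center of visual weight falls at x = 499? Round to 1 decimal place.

Existing Σw = 6 (2 + 4); existing moment 2·1073 + 4·853 = 5558.
For the centroid to hit 499: (5558 + w·84) / (6 + w) = 499.
Rearranging, w·(84 − 499) = 499·6 − 5558 = -2564, so w ≈ -2564/-415 = 6.18.

w ≈ 6.2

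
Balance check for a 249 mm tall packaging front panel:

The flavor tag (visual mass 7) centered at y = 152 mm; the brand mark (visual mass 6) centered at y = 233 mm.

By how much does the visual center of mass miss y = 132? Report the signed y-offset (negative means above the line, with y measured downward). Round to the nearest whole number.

Σw = 7 + 6 = 13.
Σw·y = 7·152 + 6·233 = 2462, so ȳ = 2462/13 ≈ 189.38.
Against y = 132, that's 189.38 − 132 = 57.38.

≈ 57 mm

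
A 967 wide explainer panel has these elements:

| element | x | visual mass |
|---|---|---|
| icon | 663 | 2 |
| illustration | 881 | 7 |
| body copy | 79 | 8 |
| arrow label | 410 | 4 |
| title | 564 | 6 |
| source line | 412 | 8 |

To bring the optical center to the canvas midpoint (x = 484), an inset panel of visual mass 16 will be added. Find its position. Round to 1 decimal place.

With the inset panel, Σw becomes 2 + 7 + 8 + 4 + 6 + 8 + 16 = 51.
x: target moment 51×484 = 24684; current 2·663 + 7·881 + 8·79 + 4·410 + 6·564 + 8·412 = 16445; the inset panel supplies 8239, so x = 8239/16 ≈ 514.94.

x ≈ 514.9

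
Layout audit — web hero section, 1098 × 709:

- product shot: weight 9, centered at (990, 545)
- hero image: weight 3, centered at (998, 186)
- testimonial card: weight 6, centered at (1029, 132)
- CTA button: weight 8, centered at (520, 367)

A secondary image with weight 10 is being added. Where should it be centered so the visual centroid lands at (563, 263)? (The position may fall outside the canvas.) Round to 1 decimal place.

After adding the secondary image, total weight = 9 + 3 + 6 + 8 + 10 = 36.
Along x: (22238 + 10·x) / 36 = 563 (existing moment 9·990 + 3·998 + 6·1029 + 8·520 = 22238) ⇒ x = (20268 − 22238) / 10 ≈ -197.00.
Along y: (9191 + 10·y) / 36 = 263 (existing moment 9·545 + 3·186 + 6·132 + 8·367 = 9191) ⇒ y = (9468 − 9191) / 10 ≈ 27.70.

(-197.0, 27.7)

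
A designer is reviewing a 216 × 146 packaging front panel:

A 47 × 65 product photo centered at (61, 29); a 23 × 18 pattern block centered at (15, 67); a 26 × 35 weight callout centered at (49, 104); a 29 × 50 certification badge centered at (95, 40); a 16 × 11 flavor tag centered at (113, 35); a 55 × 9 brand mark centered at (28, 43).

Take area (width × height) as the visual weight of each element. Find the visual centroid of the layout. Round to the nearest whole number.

Taking area as weight: product photo 47·65 = 3055, pattern block 23·18 = 414, weight callout 26·35 = 910, certification badge 29·50 = 1450, flavor tag 16·11 = 176, brand mark 55·9 = 495. Sum 6500.
Σw·x = 408653; x̄ = 408653/6500 ≈ 62.87.
Σw·y = 296418; ȳ = 296418/6500 ≈ 45.60.

(63, 46)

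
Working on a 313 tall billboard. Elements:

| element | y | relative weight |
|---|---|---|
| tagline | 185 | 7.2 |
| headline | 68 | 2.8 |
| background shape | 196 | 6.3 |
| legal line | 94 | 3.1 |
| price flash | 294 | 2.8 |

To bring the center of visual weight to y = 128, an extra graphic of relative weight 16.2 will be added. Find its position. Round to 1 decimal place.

y ≈ 64.4

With the extra graphic, Σw becomes 7.2 + 2.8 + 6.3 + 3.1 + 2.8 + 16.2 = 38.4.
y: need Σw·y = 38.4·128 = 4915.2. Existing = 7.2·185 + 2.8·68 + 6.3·196 + 3.1·94 + 2.8·294 = 3871.8. Remainder 1043.4 / 16.2 ≈ 64.41.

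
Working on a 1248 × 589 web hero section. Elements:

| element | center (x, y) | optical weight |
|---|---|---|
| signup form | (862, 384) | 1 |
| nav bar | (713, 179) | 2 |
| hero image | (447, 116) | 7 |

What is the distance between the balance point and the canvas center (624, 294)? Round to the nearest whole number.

≈ 161

Weights sum to 1 + 2 + 7 = 10.
Σw·x = 1·862 + 2·713 + 7·447 = 5417, so x̄ = 5417/10 ≈ 541.70.
Σw·y = 1·384 + 2·179 + 7·116 = 1554, so ȳ = 1554/10 ≈ 155.40.
From (624, 294): dx = -82.30, dy = -138.60, so the distance is √(dx²+dy²) ≈ 161.19.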